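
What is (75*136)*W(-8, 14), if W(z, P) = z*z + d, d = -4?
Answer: 612000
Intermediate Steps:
W(z, P) = -4 + z**2 (W(z, P) = z*z - 4 = z**2 - 4 = -4 + z**2)
(75*136)*W(-8, 14) = (75*136)*(-4 + (-8)**2) = 10200*(-4 + 64) = 10200*60 = 612000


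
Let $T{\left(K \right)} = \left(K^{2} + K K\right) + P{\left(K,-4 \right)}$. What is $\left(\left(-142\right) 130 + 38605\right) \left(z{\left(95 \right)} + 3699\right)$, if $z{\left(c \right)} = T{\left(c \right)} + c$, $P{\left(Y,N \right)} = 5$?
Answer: $440148105$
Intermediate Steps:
$T{\left(K \right)} = 5 + 2 K^{2}$ ($T{\left(K \right)} = \left(K^{2} + K K\right) + 5 = \left(K^{2} + K^{2}\right) + 5 = 2 K^{2} + 5 = 5 + 2 K^{2}$)
$z{\left(c \right)} = 5 + c + 2 c^{2}$ ($z{\left(c \right)} = \left(5 + 2 c^{2}\right) + c = 5 + c + 2 c^{2}$)
$\left(\left(-142\right) 130 + 38605\right) \left(z{\left(95 \right)} + 3699\right) = \left(\left(-142\right) 130 + 38605\right) \left(\left(5 + 95 + 2 \cdot 95^{2}\right) + 3699\right) = \left(-18460 + 38605\right) \left(\left(5 + 95 + 2 \cdot 9025\right) + 3699\right) = 20145 \left(\left(5 + 95 + 18050\right) + 3699\right) = 20145 \left(18150 + 3699\right) = 20145 \cdot 21849 = 440148105$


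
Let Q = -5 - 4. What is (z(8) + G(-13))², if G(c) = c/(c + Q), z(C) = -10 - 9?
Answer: 164025/484 ≈ 338.89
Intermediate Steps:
z(C) = -19
Q = -9
G(c) = c/(-9 + c) (G(c) = c/(c - 9) = c/(-9 + c))
(z(8) + G(-13))² = (-19 - 13/(-9 - 13))² = (-19 - 13/(-22))² = (-19 - 13*(-1/22))² = (-19 + 13/22)² = (-405/22)² = 164025/484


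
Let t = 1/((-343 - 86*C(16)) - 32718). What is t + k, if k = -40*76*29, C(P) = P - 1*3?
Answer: -3013220641/34179 ≈ -88160.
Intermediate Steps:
C(P) = -3 + P (C(P) = P - 3 = -3 + P)
t = -1/34179 (t = 1/((-343 - 86*(-3 + 16)) - 32718) = 1/((-343 - 86*13) - 32718) = 1/((-343 - 1118) - 32718) = 1/(-1461 - 32718) = 1/(-34179) = -1/34179 ≈ -2.9258e-5)
k = -88160 (k = -3040*29 = -1*88160 = -88160)
t + k = -1/34179 - 88160 = -3013220641/34179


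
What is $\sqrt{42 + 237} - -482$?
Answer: $482 + 3 \sqrt{31} \approx 498.7$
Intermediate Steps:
$\sqrt{42 + 237} - -482 = \sqrt{279} + 482 = 3 \sqrt{31} + 482 = 482 + 3 \sqrt{31}$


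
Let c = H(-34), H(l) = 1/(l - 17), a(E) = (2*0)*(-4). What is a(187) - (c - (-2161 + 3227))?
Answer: 54367/51 ≈ 1066.0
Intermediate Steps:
a(E) = 0 (a(E) = 0*(-4) = 0)
H(l) = 1/(-17 + l)
c = -1/51 (c = 1/(-17 - 34) = 1/(-51) = -1/51 ≈ -0.019608)
a(187) - (c - (-2161 + 3227)) = 0 - (-1/51 - (-2161 + 3227)) = 0 - (-1/51 - 1*1066) = 0 - (-1/51 - 1066) = 0 - 1*(-54367/51) = 0 + 54367/51 = 54367/51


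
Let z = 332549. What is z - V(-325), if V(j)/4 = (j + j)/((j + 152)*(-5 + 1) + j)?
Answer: 122048083/367 ≈ 3.3256e+5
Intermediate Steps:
V(j) = 8*j/(-608 - 3*j) (V(j) = 4*((j + j)/((j + 152)*(-5 + 1) + j)) = 4*((2*j)/((152 + j)*(-4) + j)) = 4*((2*j)/((-608 - 4*j) + j)) = 4*((2*j)/(-608 - 3*j)) = 4*(2*j/(-608 - 3*j)) = 8*j/(-608 - 3*j))
z - V(-325) = 332549 - (-8)*(-325)/(608 + 3*(-325)) = 332549 - (-8)*(-325)/(608 - 975) = 332549 - (-8)*(-325)/(-367) = 332549 - (-8)*(-325)*(-1)/367 = 332549 - 1*(-2600/367) = 332549 + 2600/367 = 122048083/367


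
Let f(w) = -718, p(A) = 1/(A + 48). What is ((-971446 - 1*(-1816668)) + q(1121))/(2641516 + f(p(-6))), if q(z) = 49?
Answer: 93919/293422 ≈ 0.32008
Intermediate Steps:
p(A) = 1/(48 + A)
((-971446 - 1*(-1816668)) + q(1121))/(2641516 + f(p(-6))) = ((-971446 - 1*(-1816668)) + 49)/(2641516 - 718) = ((-971446 + 1816668) + 49)/2640798 = (845222 + 49)*(1/2640798) = 845271*(1/2640798) = 93919/293422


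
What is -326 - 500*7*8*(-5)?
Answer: 139674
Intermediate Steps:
-326 - 500*7*8*(-5) = -326 - 28000*(-5) = -326 - 500*(-280) = -326 + 140000 = 139674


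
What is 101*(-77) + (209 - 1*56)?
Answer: -7624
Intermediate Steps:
101*(-77) + (209 - 1*56) = -7777 + (209 - 56) = -7777 + 153 = -7624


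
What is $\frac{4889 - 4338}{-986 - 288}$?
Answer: $- \frac{551}{1274} \approx -0.4325$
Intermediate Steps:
$\frac{4889 - 4338}{-986 - 288} = \frac{551}{-1274} = 551 \left(- \frac{1}{1274}\right) = - \frac{551}{1274}$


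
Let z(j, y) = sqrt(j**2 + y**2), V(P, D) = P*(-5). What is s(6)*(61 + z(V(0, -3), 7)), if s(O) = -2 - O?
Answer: -544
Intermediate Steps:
V(P, D) = -5*P
s(6)*(61 + z(V(0, -3), 7)) = (-2 - 1*6)*(61 + sqrt((-5*0)**2 + 7**2)) = (-2 - 6)*(61 + sqrt(0**2 + 49)) = -8*(61 + sqrt(0 + 49)) = -8*(61 + sqrt(49)) = -8*(61 + 7) = -8*68 = -544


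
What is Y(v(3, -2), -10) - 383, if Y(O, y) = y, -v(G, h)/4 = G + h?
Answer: -393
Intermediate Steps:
v(G, h) = -4*G - 4*h (v(G, h) = -4*(G + h) = -4*G - 4*h)
Y(v(3, -2), -10) - 383 = -10 - 383 = -393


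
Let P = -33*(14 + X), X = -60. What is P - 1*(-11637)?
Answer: 13155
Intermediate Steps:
P = 1518 (P = -33*(14 - 60) = -33*(-46) = 1518)
P - 1*(-11637) = 1518 - 1*(-11637) = 1518 + 11637 = 13155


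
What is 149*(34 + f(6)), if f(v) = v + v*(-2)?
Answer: 4172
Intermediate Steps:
f(v) = -v (f(v) = v - 2*v = -v)
149*(34 + f(6)) = 149*(34 - 1*6) = 149*(34 - 6) = 149*28 = 4172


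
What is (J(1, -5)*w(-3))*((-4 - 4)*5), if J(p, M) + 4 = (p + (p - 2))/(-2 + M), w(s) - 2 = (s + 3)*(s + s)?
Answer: 320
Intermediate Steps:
w(s) = 2 + 2*s*(3 + s) (w(s) = 2 + (s + 3)*(s + s) = 2 + (3 + s)*(2*s) = 2 + 2*s*(3 + s))
J(p, M) = -4 + (-2 + 2*p)/(-2 + M) (J(p, M) = -4 + (p + (p - 2))/(-2 + M) = -4 + (p + (-2 + p))/(-2 + M) = -4 + (-2 + 2*p)/(-2 + M))
(J(1, -5)*w(-3))*((-4 - 4)*5) = ((2*(3 + 1 - 2*(-5))/(-2 - 5))*(2 + 2*(-3)**2 + 6*(-3)))*((-4 - 4)*5) = ((2*(3 + 1 + 10)/(-7))*(2 + 2*9 - 18))*(-8*5) = ((2*(-1/7)*14)*(2 + 18 - 18))*(-40) = -4*2*(-40) = -8*(-40) = 320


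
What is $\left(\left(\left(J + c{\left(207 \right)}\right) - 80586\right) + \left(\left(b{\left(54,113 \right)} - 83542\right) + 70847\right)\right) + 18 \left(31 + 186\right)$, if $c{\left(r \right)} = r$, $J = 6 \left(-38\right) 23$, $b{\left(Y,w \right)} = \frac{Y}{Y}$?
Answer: $-94411$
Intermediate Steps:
$b{\left(Y,w \right)} = 1$
$J = -5244$ ($J = \left(-228\right) 23 = -5244$)
$\left(\left(\left(J + c{\left(207 \right)}\right) - 80586\right) + \left(\left(b{\left(54,113 \right)} - 83542\right) + 70847\right)\right) + 18 \left(31 + 186\right) = \left(\left(\left(-5244 + 207\right) - 80586\right) + \left(\left(1 - 83542\right) + 70847\right)\right) + 18 \left(31 + 186\right) = \left(\left(-5037 - 80586\right) + \left(-83541 + 70847\right)\right) + 18 \cdot 217 = \left(-85623 - 12694\right) + 3906 = -98317 + 3906 = -94411$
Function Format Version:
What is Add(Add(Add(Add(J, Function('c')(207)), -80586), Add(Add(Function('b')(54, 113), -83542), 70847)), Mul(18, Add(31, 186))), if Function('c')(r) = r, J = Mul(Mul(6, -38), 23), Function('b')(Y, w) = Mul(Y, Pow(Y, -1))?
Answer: -94411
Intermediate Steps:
Function('b')(Y, w) = 1
J = -5244 (J = Mul(-228, 23) = -5244)
Add(Add(Add(Add(J, Function('c')(207)), -80586), Add(Add(Function('b')(54, 113), -83542), 70847)), Mul(18, Add(31, 186))) = Add(Add(Add(Add(-5244, 207), -80586), Add(Add(1, -83542), 70847)), Mul(18, Add(31, 186))) = Add(Add(Add(-5037, -80586), Add(-83541, 70847)), Mul(18, 217)) = Add(Add(-85623, -12694), 3906) = Add(-98317, 3906) = -94411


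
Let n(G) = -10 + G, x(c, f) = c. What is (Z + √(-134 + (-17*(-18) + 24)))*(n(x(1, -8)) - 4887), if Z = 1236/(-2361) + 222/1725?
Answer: -30143144448/452525 ≈ -66611.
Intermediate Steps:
Z = -178662/452525 (Z = 1236*(-1/2361) + 222*(1/1725) = -412/787 + 74/575 = -178662/452525 ≈ -0.39481)
(Z + √(-134 + (-17*(-18) + 24)))*(n(x(1, -8)) - 4887) = (-178662/452525 + √(-134 + (-17*(-18) + 24)))*((-10 + 1) - 4887) = (-178662/452525 + √(-134 + (306 + 24)))*(-9 - 4887) = (-178662/452525 + √(-134 + 330))*(-4896) = (-178662/452525 + √196)*(-4896) = (-178662/452525 + 14)*(-4896) = (6156688/452525)*(-4896) = -30143144448/452525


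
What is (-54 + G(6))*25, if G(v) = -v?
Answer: -1500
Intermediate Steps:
(-54 + G(6))*25 = (-54 - 1*6)*25 = (-54 - 6)*25 = -60*25 = -1500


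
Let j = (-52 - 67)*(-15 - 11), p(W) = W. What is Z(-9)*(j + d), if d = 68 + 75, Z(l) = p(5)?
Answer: 16185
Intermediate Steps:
j = 3094 (j = -119*(-26) = 3094)
Z(l) = 5
d = 143
Z(-9)*(j + d) = 5*(3094 + 143) = 5*3237 = 16185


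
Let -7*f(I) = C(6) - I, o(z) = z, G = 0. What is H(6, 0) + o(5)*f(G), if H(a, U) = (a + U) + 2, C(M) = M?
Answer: 26/7 ≈ 3.7143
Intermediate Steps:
f(I) = -6/7 + I/7 (f(I) = -(6 - I)/7 = -6/7 + I/7)
H(a, U) = 2 + U + a (H(a, U) = (U + a) + 2 = 2 + U + a)
H(6, 0) + o(5)*f(G) = (2 + 0 + 6) + 5*(-6/7 + (1/7)*0) = 8 + 5*(-6/7 + 0) = 8 + 5*(-6/7) = 8 - 30/7 = 26/7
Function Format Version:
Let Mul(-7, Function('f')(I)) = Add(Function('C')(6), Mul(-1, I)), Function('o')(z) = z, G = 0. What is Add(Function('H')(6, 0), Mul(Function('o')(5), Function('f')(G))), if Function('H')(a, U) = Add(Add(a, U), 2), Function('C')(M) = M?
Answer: Rational(26, 7) ≈ 3.7143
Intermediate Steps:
Function('f')(I) = Add(Rational(-6, 7), Mul(Rational(1, 7), I)) (Function('f')(I) = Mul(Rational(-1, 7), Add(6, Mul(-1, I))) = Add(Rational(-6, 7), Mul(Rational(1, 7), I)))
Function('H')(a, U) = Add(2, U, a) (Function('H')(a, U) = Add(Add(U, a), 2) = Add(2, U, a))
Add(Function('H')(6, 0), Mul(Function('o')(5), Function('f')(G))) = Add(Add(2, 0, 6), Mul(5, Add(Rational(-6, 7), Mul(Rational(1, 7), 0)))) = Add(8, Mul(5, Add(Rational(-6, 7), 0))) = Add(8, Mul(5, Rational(-6, 7))) = Add(8, Rational(-30, 7)) = Rational(26, 7)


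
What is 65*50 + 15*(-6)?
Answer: 3160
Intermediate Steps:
65*50 + 15*(-6) = 3250 - 90 = 3160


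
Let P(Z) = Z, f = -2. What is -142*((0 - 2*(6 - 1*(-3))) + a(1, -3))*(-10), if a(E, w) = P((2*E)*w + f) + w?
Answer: -41180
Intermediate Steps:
a(E, w) = -2 + w + 2*E*w (a(E, w) = ((2*E)*w - 2) + w = (2*E*w - 2) + w = (-2 + 2*E*w) + w = -2 + w + 2*E*w)
-142*((0 - 2*(6 - 1*(-3))) + a(1, -3))*(-10) = -142*((0 - 2*(6 - 1*(-3))) + (-2 - 3 + 2*1*(-3)))*(-10) = -142*((0 - 2*(6 + 3)) + (-2 - 3 - 6))*(-10) = -142*((0 - 2*9) - 11)*(-10) = -142*((0 - 18) - 11)*(-10) = -142*(-18 - 11)*(-10) = -(-4118)*(-10) = -142*290 = -41180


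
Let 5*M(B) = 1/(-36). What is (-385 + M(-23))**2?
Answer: 4802628601/32400 ≈ 1.4823e+5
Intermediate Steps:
M(B) = -1/180 (M(B) = (1/5)/(-36) = (1/5)*(-1/36) = -1/180)
(-385 + M(-23))**2 = (-385 - 1/180)**2 = (-69301/180)**2 = 4802628601/32400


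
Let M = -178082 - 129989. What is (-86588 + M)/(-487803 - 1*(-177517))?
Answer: 394659/310286 ≈ 1.2719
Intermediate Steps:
M = -308071
(-86588 + M)/(-487803 - 1*(-177517)) = (-86588 - 308071)/(-487803 - 1*(-177517)) = -394659/(-487803 + 177517) = -394659/(-310286) = -394659*(-1/310286) = 394659/310286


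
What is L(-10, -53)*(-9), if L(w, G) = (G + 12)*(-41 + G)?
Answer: -34686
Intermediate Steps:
L(w, G) = (-41 + G)*(12 + G) (L(w, G) = (12 + G)*(-41 + G) = (-41 + G)*(12 + G))
L(-10, -53)*(-9) = (-492 + (-53)² - 29*(-53))*(-9) = (-492 + 2809 + 1537)*(-9) = 3854*(-9) = -34686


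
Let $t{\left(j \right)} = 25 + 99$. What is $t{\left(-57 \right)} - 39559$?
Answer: $-39435$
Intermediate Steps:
$t{\left(j \right)} = 124$
$t{\left(-57 \right)} - 39559 = 124 - 39559 = -39435$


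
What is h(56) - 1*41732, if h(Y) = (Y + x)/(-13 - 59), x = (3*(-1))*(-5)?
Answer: -3004775/72 ≈ -41733.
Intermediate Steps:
x = 15 (x = -3*(-5) = 15)
h(Y) = -5/24 - Y/72 (h(Y) = (Y + 15)/(-13 - 59) = (15 + Y)/(-72) = (15 + Y)*(-1/72) = -5/24 - Y/72)
h(56) - 1*41732 = (-5/24 - 1/72*56) - 1*41732 = (-5/24 - 7/9) - 41732 = -71/72 - 41732 = -3004775/72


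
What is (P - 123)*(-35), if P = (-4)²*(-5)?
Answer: 7105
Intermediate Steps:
P = -80 (P = 16*(-5) = -80)
(P - 123)*(-35) = (-80 - 123)*(-35) = -203*(-35) = 7105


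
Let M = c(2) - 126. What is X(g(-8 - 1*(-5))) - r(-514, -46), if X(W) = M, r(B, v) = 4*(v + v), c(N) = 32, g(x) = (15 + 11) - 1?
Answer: 274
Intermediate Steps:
g(x) = 25 (g(x) = 26 - 1 = 25)
r(B, v) = 8*v (r(B, v) = 4*(2*v) = 8*v)
M = -94 (M = 32 - 126 = -94)
X(W) = -94
X(g(-8 - 1*(-5))) - r(-514, -46) = -94 - 8*(-46) = -94 - 1*(-368) = -94 + 368 = 274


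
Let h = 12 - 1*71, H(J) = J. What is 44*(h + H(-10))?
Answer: -3036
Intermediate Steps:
h = -59 (h = 12 - 71 = -59)
44*(h + H(-10)) = 44*(-59 - 10) = 44*(-69) = -3036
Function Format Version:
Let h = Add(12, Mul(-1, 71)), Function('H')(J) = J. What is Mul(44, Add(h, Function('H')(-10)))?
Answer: -3036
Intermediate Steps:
h = -59 (h = Add(12, -71) = -59)
Mul(44, Add(h, Function('H')(-10))) = Mul(44, Add(-59, -10)) = Mul(44, -69) = -3036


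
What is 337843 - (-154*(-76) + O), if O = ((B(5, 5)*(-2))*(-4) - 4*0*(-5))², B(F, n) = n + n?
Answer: 319739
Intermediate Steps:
B(F, n) = 2*n
O = 6400 (O = (((2*5)*(-2))*(-4) - 4*0*(-5))² = ((10*(-2))*(-4) + 0*(-5))² = (-20*(-4) + 0)² = (80 + 0)² = 80² = 6400)
337843 - (-154*(-76) + O) = 337843 - (-154*(-76) + 6400) = 337843 - (11704 + 6400) = 337843 - 1*18104 = 337843 - 18104 = 319739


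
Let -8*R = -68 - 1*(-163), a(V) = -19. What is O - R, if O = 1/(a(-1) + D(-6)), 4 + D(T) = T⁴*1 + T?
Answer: 120373/10136 ≈ 11.876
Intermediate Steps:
D(T) = -4 + T + T⁴ (D(T) = -4 + (T⁴*1 + T) = -4 + (T⁴ + T) = -4 + (T + T⁴) = -4 + T + T⁴)
R = -95/8 (R = -(-68 - 1*(-163))/8 = -(-68 + 163)/8 = -⅛*95 = -95/8 ≈ -11.875)
O = 1/1267 (O = 1/(-19 + (-4 - 6 + (-6)⁴)) = 1/(-19 + (-4 - 6 + 1296)) = 1/(-19 + 1286) = 1/1267 ≈ 0.00078927)
O - R = 1/1267 - 1*(-95/8) = 1/1267 + 95/8 = 120373/10136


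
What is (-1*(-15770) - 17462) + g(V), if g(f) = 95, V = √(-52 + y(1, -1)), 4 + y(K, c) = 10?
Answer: -1597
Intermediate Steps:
y(K, c) = 6 (y(K, c) = -4 + 10 = 6)
V = I*√46 (V = √(-52 + 6) = √(-46) = I*√46 ≈ 6.7823*I)
(-1*(-15770) - 17462) + g(V) = (-1*(-15770) - 17462) + 95 = (15770 - 17462) + 95 = -1692 + 95 = -1597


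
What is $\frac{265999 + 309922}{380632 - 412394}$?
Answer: $- \frac{575921}{31762} \approx -18.132$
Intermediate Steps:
$\frac{265999 + 309922}{380632 - 412394} = \frac{575921}{-31762} = 575921 \left(- \frac{1}{31762}\right) = - \frac{575921}{31762}$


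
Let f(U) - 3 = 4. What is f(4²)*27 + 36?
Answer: 225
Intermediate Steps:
f(U) = 7 (f(U) = 3 + 4 = 7)
f(4²)*27 + 36 = 7*27 + 36 = 189 + 36 = 225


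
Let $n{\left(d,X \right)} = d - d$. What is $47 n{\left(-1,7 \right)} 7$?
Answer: $0$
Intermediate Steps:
$n{\left(d,X \right)} = 0$
$47 n{\left(-1,7 \right)} 7 = 47 \cdot 0 \cdot 7 = 0 \cdot 7 = 0$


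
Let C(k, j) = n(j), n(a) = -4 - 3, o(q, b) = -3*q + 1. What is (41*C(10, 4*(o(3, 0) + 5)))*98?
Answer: -28126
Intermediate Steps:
o(q, b) = 1 - 3*q
n(a) = -7
C(k, j) = -7
(41*C(10, 4*(o(3, 0) + 5)))*98 = (41*(-7))*98 = -287*98 = -28126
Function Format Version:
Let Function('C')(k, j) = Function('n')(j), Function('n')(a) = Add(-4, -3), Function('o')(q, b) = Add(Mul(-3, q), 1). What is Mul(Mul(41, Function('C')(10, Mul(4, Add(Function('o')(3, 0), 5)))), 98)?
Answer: -28126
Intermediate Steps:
Function('o')(q, b) = Add(1, Mul(-3, q))
Function('n')(a) = -7
Function('C')(k, j) = -7
Mul(Mul(41, Function('C')(10, Mul(4, Add(Function('o')(3, 0), 5)))), 98) = Mul(Mul(41, -7), 98) = Mul(-287, 98) = -28126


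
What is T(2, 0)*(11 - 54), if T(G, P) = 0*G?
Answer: 0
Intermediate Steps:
T(G, P) = 0
T(2, 0)*(11 - 54) = 0*(11 - 54) = 0*(-43) = 0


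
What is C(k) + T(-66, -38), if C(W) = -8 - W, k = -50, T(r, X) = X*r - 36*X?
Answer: 3918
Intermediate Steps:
T(r, X) = -36*X + X*r
C(k) + T(-66, -38) = (-8 - 1*(-50)) - 38*(-36 - 66) = (-8 + 50) - 38*(-102) = 42 + 3876 = 3918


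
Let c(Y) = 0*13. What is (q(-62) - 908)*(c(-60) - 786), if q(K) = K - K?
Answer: 713688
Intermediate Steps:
q(K) = 0
c(Y) = 0
(q(-62) - 908)*(c(-60) - 786) = (0 - 908)*(0 - 786) = -908*(-786) = 713688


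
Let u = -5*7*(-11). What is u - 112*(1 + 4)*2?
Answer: -735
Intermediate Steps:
u = 385 (u = -35*(-11) = 385)
u - 112*(1 + 4)*2 = 385 - 112*(1 + 4)*2 = 385 - 112*5*2 = 385 - 112*10 = 385 - 1*1120 = 385 - 1120 = -735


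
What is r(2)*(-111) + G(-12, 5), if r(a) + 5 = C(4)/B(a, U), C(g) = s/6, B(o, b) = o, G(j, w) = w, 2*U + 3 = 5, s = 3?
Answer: 2129/4 ≈ 532.25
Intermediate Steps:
U = 1 (U = -3/2 + (½)*5 = -3/2 + 5/2 = 1)
C(g) = ½ (C(g) = 3/6 = 3*(⅙) = ½)
r(a) = -5 + 1/(2*a)
r(2)*(-111) + G(-12, 5) = (-5 + (½)/2)*(-111) + 5 = (-5 + (½)*(½))*(-111) + 5 = (-5 + ¼)*(-111) + 5 = -19/4*(-111) + 5 = 2109/4 + 5 = 2129/4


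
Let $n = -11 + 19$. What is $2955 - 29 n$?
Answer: $2723$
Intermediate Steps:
$n = 8$
$2955 - 29 n = 2955 - 232 = 2723$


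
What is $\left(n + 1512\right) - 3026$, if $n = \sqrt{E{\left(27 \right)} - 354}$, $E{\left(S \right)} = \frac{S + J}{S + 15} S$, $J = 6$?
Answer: $-1514 + \frac{i \sqrt{65226}}{14} \approx -1514.0 + 18.242 i$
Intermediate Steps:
$E{\left(S \right)} = \frac{S \left(6 + S\right)}{15 + S}$ ($E{\left(S \right)} = \frac{S + 6}{S + 15} S = \frac{6 + S}{15 + S} S = \frac{S \left(6 + S\right)}{15 + S}$)
$n = \frac{i \sqrt{65226}}{14}$ ($n = \sqrt{\frac{27 \left(6 + 27\right)}{15 + 27} - 354} = \sqrt{27 \cdot \frac{1}{42} \cdot 33 - 354} = \sqrt{\frac{297}{14} - 354} = \sqrt{- \frac{4659}{14}} = \frac{i \sqrt{65226}}{14} \approx 18.242 i$)
$\left(n + 1512\right) - 3026 = \left(\frac{i \sqrt{65226}}{14} + 1512\right) - 3026 = \left(1512 + \frac{i \sqrt{65226}}{14}\right) - 3026 = -1514 + \frac{i \sqrt{65226}}{14}$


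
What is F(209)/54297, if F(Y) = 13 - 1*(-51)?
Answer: 64/54297 ≈ 0.0011787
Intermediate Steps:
F(Y) = 64 (F(Y) = 13 + 51 = 64)
F(209)/54297 = 64/54297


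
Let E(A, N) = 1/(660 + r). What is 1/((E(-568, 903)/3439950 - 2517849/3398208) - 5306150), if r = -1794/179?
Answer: -113337152917876800/601384017930580470861089 ≈ -1.8846e-7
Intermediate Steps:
r = -1794/179 (r = -1794*1/179 = -1794/179 ≈ -10.022)
E(A, N) = 179/116346 (E(A, N) = 1/(660 - 1794/179) = 1/(116346/179) = 179/116346)
1/((E(-568, 903)/3439950 - 2517849/3398208) - 5306150) = 1/(((179/116346)/3439950 - 2517849/3398208) - 5306150) = 1/(((179/116346)*(1/3439950) - 2517849*1/3398208) - 5306150) = 1/((179/400224422700 - 839283/1132736) - 5306150) = 1/(-83975388488541089/113337152917876800 - 5306150) = 1/(-601384017930580470861089/113337152917876800) = -113337152917876800/601384017930580470861089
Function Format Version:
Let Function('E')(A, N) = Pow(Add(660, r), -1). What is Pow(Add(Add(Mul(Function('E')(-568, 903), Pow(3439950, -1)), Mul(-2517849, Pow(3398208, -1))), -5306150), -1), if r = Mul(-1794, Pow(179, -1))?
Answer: Rational(-113337152917876800, 601384017930580470861089) ≈ -1.8846e-7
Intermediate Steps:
r = Rational(-1794, 179) (r = Mul(-1794, Rational(1, 179)) = Rational(-1794, 179) ≈ -10.022)
Function('E')(A, N) = Rational(179, 116346) (Function('E')(A, N) = Pow(Add(660, Rational(-1794, 179)), -1) = Pow(Rational(116346, 179), -1) = Rational(179, 116346))
Pow(Add(Add(Mul(Function('E')(-568, 903), Pow(3439950, -1)), Mul(-2517849, Pow(3398208, -1))), -5306150), -1) = Pow(Add(Add(Mul(Rational(179, 116346), Pow(3439950, -1)), Mul(-2517849, Pow(3398208, -1))), -5306150), -1) = Pow(Add(Add(Mul(Rational(179, 116346), Rational(1, 3439950)), Mul(-2517849, Rational(1, 3398208))), -5306150), -1) = Pow(Add(Add(Rational(179, 400224422700), Rational(-839283, 1132736)), -5306150), -1) = Pow(Add(Rational(-83975388488541089, 113337152917876800), -5306150), -1) = Pow(Rational(-601384017930580470861089, 113337152917876800), -1) = Rational(-113337152917876800, 601384017930580470861089)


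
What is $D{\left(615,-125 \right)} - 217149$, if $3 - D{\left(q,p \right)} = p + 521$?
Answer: $-217542$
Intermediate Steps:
$D{\left(q,p \right)} = -518 - p$ ($D{\left(q,p \right)} = 3 - \left(p + 521\right) = 3 - \left(521 + p\right) = -518 - p$)
$D{\left(615,-125 \right)} - 217149 = \left(-518 - -125\right) - 217149 = \left(-518 + 125\right) - 217149 = -393 - 217149 = -217542$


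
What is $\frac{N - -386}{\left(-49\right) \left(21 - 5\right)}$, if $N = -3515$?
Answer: $\frac{447}{112} \approx 3.9911$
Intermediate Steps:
$\frac{N - -386}{\left(-49\right) \left(21 - 5\right)} = \frac{-3515 - -386}{\left(-49\right) \left(21 - 5\right)} = \frac{-3515 + 386}{\left(-49\right) 16} = - \frac{3129}{-784} = \left(-3129\right) \left(- \frac{1}{784}\right) = \frac{447}{112}$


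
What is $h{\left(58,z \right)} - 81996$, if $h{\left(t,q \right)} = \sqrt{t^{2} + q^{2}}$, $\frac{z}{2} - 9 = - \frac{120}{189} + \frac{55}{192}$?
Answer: $-81996 + \frac{\sqrt{14888980873}}{2016} \approx -81936.0$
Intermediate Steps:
$z = \frac{34883}{2016}$ ($z = 18 + 2 \left(- \frac{120}{189} + \frac{55}{192}\right) = 18 + 2 \left(\left(-120\right) \frac{1}{189} + 55 \cdot \frac{1}{192}\right) = 18 + 2 \left(- \frac{40}{63} + \frac{55}{192}\right) = 18 + 2 \left(- \frac{1405}{4032}\right) = 18 - \frac{1405}{2016} = \frac{34883}{2016} \approx 17.303$)
$h{\left(t,q \right)} = \sqrt{q^{2} + t^{2}}$
$h{\left(58,z \right)} - 81996 = \sqrt{\left(\frac{34883}{2016}\right)^{2} + 58^{2}} - 81996 = \sqrt{\frac{1216823689}{4064256} + 3364} - 81996 = \sqrt{\frac{14888980873}{4064256}} - 81996 = \frac{\sqrt{14888980873}}{2016} - 81996 = -81996 + \frac{\sqrt{14888980873}}{2016}$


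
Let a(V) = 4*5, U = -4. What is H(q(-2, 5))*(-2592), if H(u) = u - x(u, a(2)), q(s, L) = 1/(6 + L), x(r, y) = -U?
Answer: 111456/11 ≈ 10132.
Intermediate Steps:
a(V) = 20
x(r, y) = 4 (x(r, y) = -1*(-4) = 4)
H(u) = -4 + u (H(u) = u - 1*4 = u - 4 = -4 + u)
H(q(-2, 5))*(-2592) = (-4 + 1/(6 + 5))*(-2592) = (-4 + 1/11)*(-2592) = -43/11*(-2592) = 111456/11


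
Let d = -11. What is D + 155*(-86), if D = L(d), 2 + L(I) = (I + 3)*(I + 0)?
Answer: -13244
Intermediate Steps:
L(I) = -2 + I*(3 + I) (L(I) = -2 + (I + 3)*(I + 0) = -2 + (3 + I)*I = -2 + I*(3 + I))
D = 86 (D = -2 + (-11)² + 3*(-11) = -2 + 121 - 33 = 86)
D + 155*(-86) = 86 + 155*(-86) = 86 - 13330 = -13244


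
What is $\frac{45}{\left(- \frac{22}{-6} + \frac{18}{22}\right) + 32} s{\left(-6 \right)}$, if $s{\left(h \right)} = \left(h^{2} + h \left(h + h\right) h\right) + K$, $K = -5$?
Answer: $- \frac{595485}{1204} \approx -494.59$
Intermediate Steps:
$s{\left(h \right)} = -5 + h^{2} + 2 h^{3}$ ($s{\left(h \right)} = \left(h^{2} + h \left(h + h\right) h\right) - 5 = \left(h^{2} + h 2 h h\right) - 5 = \left(h^{2} + 2 h^{2} h\right) - 5 = \left(h^{2} + 2 h^{3}\right) - 5 = -5 + h^{2} + 2 h^{3}$)
$\frac{45}{\left(- \frac{22}{-6} + \frac{18}{22}\right) + 32} s{\left(-6 \right)} = \frac{45}{\left(- \frac{22}{-6} + \frac{18}{22}\right) + 32} \left(-5 + \left(-6\right)^{2} + 2 \left(-6\right)^{3}\right) = \frac{45}{\left(\left(-22\right) \left(- \frac{1}{6}\right) + 18 \cdot \frac{1}{22}\right) + 32} \left(-5 + 36 + 2 \left(-216\right)\right) = \frac{45}{\left(\frac{11}{3} + \frac{9}{11}\right) + 32} \left(-5 + 36 - 432\right) = \frac{45}{\frac{148}{33} + 32} \left(-401\right) = \frac{45}{\frac{1204}{33}} \left(-401\right) = 45 \cdot \frac{33}{1204} \left(-401\right) = \frac{1485}{1204} \left(-401\right) = - \frac{595485}{1204}$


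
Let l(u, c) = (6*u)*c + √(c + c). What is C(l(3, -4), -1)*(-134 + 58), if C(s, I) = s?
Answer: 5472 - 152*I*√2 ≈ 5472.0 - 214.96*I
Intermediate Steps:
l(u, c) = √2*√c + 6*c*u (l(u, c) = 6*c*u + √(2*c) = 6*c*u + √2*√c = √2*√c + 6*c*u)
C(l(3, -4), -1)*(-134 + 58) = (√2*√(-4) + 6*(-4)*3)*(-134 + 58) = (√2*(2*I) - 72)*(-76) = (2*I*√2 - 72)*(-76) = (-72 + 2*I*√2)*(-76) = 5472 - 152*I*√2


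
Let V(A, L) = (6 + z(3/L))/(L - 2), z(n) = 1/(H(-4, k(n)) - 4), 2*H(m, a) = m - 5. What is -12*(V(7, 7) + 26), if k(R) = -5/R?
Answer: -5544/17 ≈ -326.12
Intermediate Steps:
H(m, a) = -5/2 + m/2 (H(m, a) = (m - 5)/2 = (-5 + m)/2 = -5/2 + m/2)
z(n) = -2/17 (z(n) = 1/((-5/2 + (1/2)*(-4)) - 4) = 1/((-5/2 - 2) - 4) = 1/(-9/2 - 4) = 1/(-17/2) = -2/17)
V(A, L) = 100/(17*(-2 + L)) (V(A, L) = (6 - 2/17)/(L - 2) = 100/(17*(-2 + L)))
-12*(V(7, 7) + 26) = -12*(100/(17*(-2 + 7)) + 26) = -12*((100/17)/5 + 26) = -12*((100/17)*(1/5) + 26) = -12*(20/17 + 26) = -12*462/17 = -5544/17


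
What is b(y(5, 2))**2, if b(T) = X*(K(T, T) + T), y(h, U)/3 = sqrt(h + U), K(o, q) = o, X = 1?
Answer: 252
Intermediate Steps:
y(h, U) = 3*sqrt(U + h) (y(h, U) = 3*sqrt(h + U) = 3*sqrt(U + h))
b(T) = 2*T (b(T) = 1*(T + T) = 1*(2*T) = 2*T)
b(y(5, 2))**2 = (2*(3*sqrt(2 + 5)))**2 = (2*(3*sqrt(7)))**2 = (6*sqrt(7))**2 = 252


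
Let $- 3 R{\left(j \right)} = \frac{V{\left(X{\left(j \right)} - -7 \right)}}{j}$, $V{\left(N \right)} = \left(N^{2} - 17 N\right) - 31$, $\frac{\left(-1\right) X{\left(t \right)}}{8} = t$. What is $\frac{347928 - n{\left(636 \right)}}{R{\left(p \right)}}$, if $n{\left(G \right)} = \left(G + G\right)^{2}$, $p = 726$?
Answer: $\frac{2766181968}{33750187} \approx 81.96$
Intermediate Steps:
$X{\left(t \right)} = - 8 t$
$V{\left(N \right)} = -31 + N^{2} - 17 N$
$n{\left(G \right)} = 4 G^{2}$ ($n{\left(G \right)} = \left(2 G\right)^{2} = 4 G^{2}$)
$R{\left(j \right)} = - \frac{-150 + \left(7 - 8 j\right)^{2} + 136 j}{3 j}$ ($R{\left(j \right)} = - \frac{\left(-31 + \left(- 8 j - -7\right)^{2} - 17 \left(- 8 j - -7\right)\right) \frac{1}{j}}{3} = - \frac{\left(-31 + \left(- 8 j + 7\right)^{2} - 17 \left(- 8 j + 7\right)\right) \frac{1}{j}}{3} = - \frac{\left(-31 + \left(7 - 8 j\right)^{2} - 17 \left(7 - 8 j\right)\right) \frac{1}{j}}{3} = - \frac{\left(-31 + \left(7 - 8 j\right)^{2} + \left(-119 + 136 j\right)\right) \frac{1}{j}}{3} = - \frac{\left(-150 + \left(7 - 8 j\right)^{2} + 136 j\right) \frac{1}{j}}{3} = - \frac{\frac{1}{j} \left(-150 + \left(7 - 8 j\right)^{2} + 136 j\right)}{3} = - \frac{-150 + \left(7 - 8 j\right)^{2} + 136 j}{3 j}$)
$\frac{347928 - n{\left(636 \right)}}{R{\left(p \right)}} = \frac{347928 - 4 \cdot 636^{2}}{-8 - 15488 + \frac{101}{3 \cdot 726}} = \frac{347928 - 4 \cdot 404496}{-8 - 15488 + \frac{101}{3} \cdot \frac{1}{726}} = \frac{347928 - 1617984}{-8 - 15488 + \frac{101}{2178}} = \frac{347928 - 1617984}{- \frac{33750187}{2178}} = \left(-1270056\right) \left(- \frac{2178}{33750187}\right) = \frac{2766181968}{33750187}$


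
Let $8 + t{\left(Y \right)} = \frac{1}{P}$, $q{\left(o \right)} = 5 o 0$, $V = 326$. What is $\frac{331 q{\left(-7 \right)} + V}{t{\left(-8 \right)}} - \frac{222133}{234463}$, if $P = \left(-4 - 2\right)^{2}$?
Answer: $- \frac{2815409939}{67290881} \approx -41.839$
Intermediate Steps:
$q{\left(o \right)} = 0$
$P = 36$ ($P = \left(-6\right)^{2} = 36$)
$t{\left(Y \right)} = - \frac{287}{36}$ ($t{\left(Y \right)} = -8 + \frac{1}{36} = - \frac{287}{36}$)
$\frac{331 q{\left(-7 \right)} + V}{t{\left(-8 \right)}} - \frac{222133}{234463} = \frac{331 \cdot 0 + 326}{- \frac{287}{36}} - \frac{222133}{234463} = \left(0 + 326\right) \left(- \frac{36}{287}\right) - \frac{222133}{234463} = 326 \left(- \frac{36}{287}\right) - \frac{222133}{234463} = - \frac{11736}{287} - \frac{222133}{234463} = - \frac{2815409939}{67290881}$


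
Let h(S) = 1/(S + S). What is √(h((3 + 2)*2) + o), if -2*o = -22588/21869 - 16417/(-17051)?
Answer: √4091026577255495/219346070 ≈ 0.29160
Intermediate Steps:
h(S) = 1/(2*S)
o = 26124615/745776638 (o = -(-22588/21869 - 16417/(-17051))/2 = -(-22588*1/21869 - 16417*(-1/17051))/2 = -(-22588/21869 + 16417/17051)/2 = -½*(-26124615/372888319) = 26124615/745776638 ≈ 0.035030)
√(h((3 + 2)*2) + o) = √(1/(2*(((3 + 2)*2))) + 26124615/745776638) = √(1/(2*((5*2))) + 26124615/745776638) = √((½)/10 + 26124615/745776638) = √((½)*(⅒) + 26124615/745776638) = √(1/20 + 26124615/745776638) = √(634134469/7457766380) = √4091026577255495/219346070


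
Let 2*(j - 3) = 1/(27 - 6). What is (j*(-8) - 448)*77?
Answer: -109076/3 ≈ -36359.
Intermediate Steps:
j = 127/42 (j = 3 + 1/(2*(27 - 6)) = 3 + (1/2)/21 = 3 + (1/2)*(1/21) = 3 + 1/42 = 127/42 ≈ 3.0238)
(j*(-8) - 448)*77 = ((127/42)*(-8) - 448)*77 = (-508/21 - 448)*77 = -9916/21*77 = -109076/3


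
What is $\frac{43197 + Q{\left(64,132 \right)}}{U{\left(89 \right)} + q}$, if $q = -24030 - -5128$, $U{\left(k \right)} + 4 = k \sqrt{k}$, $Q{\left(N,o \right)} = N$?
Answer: $- \frac{817892466}{356731867} - \frac{3850229 \sqrt{89}}{356731867} \approx -2.3946$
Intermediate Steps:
$U{\left(k \right)} = -4 + k^{\frac{3}{2}}$ ($U{\left(k \right)} = -4 + k \sqrt{k} = -4 + k^{\frac{3}{2}}$)
$q = -18902$ ($q = -24030 + 5128 = -18902$)
$\frac{43197 + Q{\left(64,132 \right)}}{U{\left(89 \right)} + q} = \frac{43197 + 64}{\left(-4 + 89^{\frac{3}{2}}\right) - 18902} = \frac{43261}{\left(-4 + 89 \sqrt{89}\right) - 18902} = \frac{43261}{-18906 + 89 \sqrt{89}}$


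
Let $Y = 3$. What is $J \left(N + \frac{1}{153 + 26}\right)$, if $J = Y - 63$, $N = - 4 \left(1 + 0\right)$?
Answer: $\frac{42900}{179} \approx 239.66$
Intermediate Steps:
$N = -4$ ($N = \left(-4\right) 1 = -4$)
$J = -60$ ($J = 3 - 63 = -60$)
$J \left(N + \frac{1}{153 + 26}\right) = - 60 \left(-4 + \frac{1}{153 + 26}\right) = - 60 \left(-4 + \frac{1}{179}\right) = \left(-60\right) \left(- \frac{715}{179}\right) = \frac{42900}{179}$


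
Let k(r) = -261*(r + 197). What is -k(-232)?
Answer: -9135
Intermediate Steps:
k(r) = -51417 - 261*r (k(r) = -261*(197 + r) = -51417 - 261*r)
-k(-232) = -(-51417 - 261*(-232)) = -(-51417 + 60552) = -1*9135 = -9135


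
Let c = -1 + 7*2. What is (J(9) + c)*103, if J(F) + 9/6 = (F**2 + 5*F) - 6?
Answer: 27089/2 ≈ 13545.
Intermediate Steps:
J(F) = -15/2 + F**2 + 5*F (J(F) = -3/2 + ((F**2 + 5*F) - 6) = -3/2 + (-6 + F**2 + 5*F) = -15/2 + F**2 + 5*F)
c = 13 (c = -1 + 14 = 13)
(J(9) + c)*103 = ((-15/2 + 9**2 + 5*9) + 13)*103 = ((-15/2 + 81 + 45) + 13)*103 = (237/2 + 13)*103 = (263/2)*103 = 27089/2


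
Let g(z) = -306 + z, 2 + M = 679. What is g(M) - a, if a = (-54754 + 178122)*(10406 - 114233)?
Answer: 12808929707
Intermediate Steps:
M = 677 (M = -2 + 679 = 677)
a = -12808929336 (a = 123368*(-103827) = -12808929336)
g(M) - a = (-306 + 677) - 1*(-12808929336) = 371 + 12808929336 = 12808929707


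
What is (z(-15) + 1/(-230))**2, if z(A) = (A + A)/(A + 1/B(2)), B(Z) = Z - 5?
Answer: 201601/52900 ≈ 3.8110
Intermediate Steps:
B(Z) = -5 + Z
z(A) = 2*A/(-1/3 + A) (z(A) = (A + A)/(A + 1/(-5 + 2)) = (2*A)/(A + 1/(-3)) = (2*A)/(A - 1/3) = (2*A)/(-1/3 + A) = 2*A/(-1/3 + A))
(z(-15) + 1/(-230))**2 = (6*(-15)/(-1 + 3*(-15)) + 1/(-230))**2 = (6*(-15)/(-1 - 45) + 1*(-1/230))**2 = (6*(-15)/(-46) - 1/230)**2 = (6*(-15)*(-1/46) - 1/230)**2 = (45/23 - 1/230)**2 = (449/230)**2 = 201601/52900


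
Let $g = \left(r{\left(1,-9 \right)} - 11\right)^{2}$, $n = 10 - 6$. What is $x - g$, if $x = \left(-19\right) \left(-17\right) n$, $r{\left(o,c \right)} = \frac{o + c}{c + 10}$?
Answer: $931$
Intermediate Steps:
$n = 4$ ($n = 10 - 6 = 4$)
$r{\left(o,c \right)} = \frac{c + o}{10 + c}$
$x = 1292$ ($x = \left(-19\right) \left(-17\right) 4 = 323 \cdot 4 = 1292$)
$g = 361$ ($g = \left(\frac{-9 + 1}{10 - 9} - 11\right)^{2} = \left(1^{-1} \left(-8\right) - 11\right)^{2} = \left(1 \left(-8\right) - 11\right)^{2} = \left(-8 - 11\right)^{2} = \left(-19\right)^{2} = 361$)
$x - g = 1292 - 361 = 931$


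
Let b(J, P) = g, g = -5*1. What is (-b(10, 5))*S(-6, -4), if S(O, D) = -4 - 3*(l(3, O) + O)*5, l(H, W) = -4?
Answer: 730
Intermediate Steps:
g = -5
b(J, P) = -5
S(O, D) = 56 - 15*O (S(O, D) = -4 - 3*(-4 + O)*5 = -4 + (12 - 3*O)*5 = -4 + (60 - 15*O) = 56 - 15*O)
(-b(10, 5))*S(-6, -4) = (-1*(-5))*(56 - 15*(-6)) = 5*(56 + 90) = 5*146 = 730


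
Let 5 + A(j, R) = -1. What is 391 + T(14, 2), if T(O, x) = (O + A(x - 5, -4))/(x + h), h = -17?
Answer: 5857/15 ≈ 390.47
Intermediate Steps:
A(j, R) = -6 (A(j, R) = -5 - 1 = -6)
T(O, x) = (-6 + O)/(-17 + x) (T(O, x) = (O - 6)/(x - 17) = (-6 + O)/(-17 + x))
391 + T(14, 2) = 391 + (-6 + 14)/(-17 + 2) = 391 + 8/(-15) = 391 - 1/15*8 = 391 - 8/15 = 5857/15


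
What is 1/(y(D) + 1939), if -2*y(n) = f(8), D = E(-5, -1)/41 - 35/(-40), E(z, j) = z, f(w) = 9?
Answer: 2/3869 ≈ 0.00051693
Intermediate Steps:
D = 247/328 (D = -5/41 - 35/(-40) = -5*1/41 - 35*(-1/40) = -5/41 + 7/8 = 247/328 ≈ 0.75305)
y(n) = -9/2 (y(n) = -½*9 = -9/2)
1/(y(D) + 1939) = 1/(-9/2 + 1939) = 1/(3869/2) = 2/3869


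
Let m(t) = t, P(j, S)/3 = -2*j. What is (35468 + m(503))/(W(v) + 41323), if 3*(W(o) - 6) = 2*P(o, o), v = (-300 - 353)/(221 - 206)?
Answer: 539565/622547 ≈ 0.86671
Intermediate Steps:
P(j, S) = -6*j (P(j, S) = 3*(-2*j) = -6*j)
v = -653/15 ≈ -43.533
W(o) = 6 - 4*o (W(o) = 6 + (2*(-6*o))/3 = 6 + (-12*o)/3 = 6 - 4*o)
(35468 + m(503))/(W(v) + 41323) = (35468 + 503)/((6 - 4*(-653/15)) + 41323) = 35971/((6 + 2612/15) + 41323) = 35971/(2702/15 + 41323) = 35971/(622547/15) = 35971*(15/622547) = 539565/622547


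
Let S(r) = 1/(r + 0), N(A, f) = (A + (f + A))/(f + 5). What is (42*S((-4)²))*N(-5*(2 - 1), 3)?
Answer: -147/64 ≈ -2.2969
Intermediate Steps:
N(A, f) = (f + 2*A)/(5 + f) (N(A, f) = (A + (A + f))/(5 + f) = (f + 2*A)/(5 + f))
S(r) = 1/r
(42*S((-4)²))*N(-5*(2 - 1), 3) = (42/((-4)²))*((3 + 2*(-5*(2 - 1)))/(5 + 3)) = (42/16)*((3 + 2*(-5*1))/8) = (42*(1/16))*((3 + 2*(-5))/8) = 21*((3 - 10)/8)/8 = 21*((⅛)*(-7))/8 = (21/8)*(-7/8) = -147/64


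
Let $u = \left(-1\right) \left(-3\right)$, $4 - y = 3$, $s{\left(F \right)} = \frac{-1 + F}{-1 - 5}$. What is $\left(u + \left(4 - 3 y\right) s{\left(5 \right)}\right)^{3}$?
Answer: $\frac{343}{27} \approx 12.704$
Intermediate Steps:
$s{\left(F \right)} = \frac{1}{6} - \frac{F}{6}$ ($s{\left(F \right)} = \frac{-1 + F}{-6} = \left(-1 + F\right) \left(- \frac{1}{6}\right) = \frac{1}{6} - \frac{F}{6}$)
$y = 1$ ($y = 4 - 3 = 1$)
$u = 3$
$\left(u + \left(4 - 3 y\right) s{\left(5 \right)}\right)^{3} = \left(3 + \left(4 - 3\right) \left(\frac{1}{6} - \frac{5}{6}\right)\right)^{3} = \left(3 + 1 \left(- \frac{2}{3}\right)\right)^{3} = \left(3 - \frac{2}{3}\right)^{3} = \left(\frac{7}{3}\right)^{3} = \frac{343}{27}$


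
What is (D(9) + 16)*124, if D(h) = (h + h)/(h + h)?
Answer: 2108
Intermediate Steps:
D(h) = 1 (D(h) = (2*h)/((2*h)) = (2*h)*(1/(2*h)) = 1)
(D(9) + 16)*124 = (1 + 16)*124 = 17*124 = 2108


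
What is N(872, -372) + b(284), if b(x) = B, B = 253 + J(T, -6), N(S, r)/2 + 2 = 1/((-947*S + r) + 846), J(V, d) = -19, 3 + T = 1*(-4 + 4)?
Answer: 94910649/412655 ≈ 230.00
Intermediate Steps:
T = -3 (T = -3 + 1*(-4 + 4) = -3 + 1*0 = -3 + 0 = -3)
N(S, r) = -4 + 2/(846 + r - 947*S) (N(S, r) = -4 + 2/((-947*S + r) + 846) = -4 + 2/((r - 947*S) + 846) = -4 + 2/(846 + r - 947*S))
B = 234 (B = 253 - 19 = 234)
b(x) = 234
N(872, -372) + b(284) = 2*(-1691 - 2*(-372) + 1894*872)/(846 - 372 - 947*872) + 234 = 2*(-1691 + 744 + 1651568)/(846 - 372 - 825784) + 234 = 2*1650621/(-825310) + 234 = 2*(-1/825310)*1650621 + 234 = -1650621/412655 + 234 = 94910649/412655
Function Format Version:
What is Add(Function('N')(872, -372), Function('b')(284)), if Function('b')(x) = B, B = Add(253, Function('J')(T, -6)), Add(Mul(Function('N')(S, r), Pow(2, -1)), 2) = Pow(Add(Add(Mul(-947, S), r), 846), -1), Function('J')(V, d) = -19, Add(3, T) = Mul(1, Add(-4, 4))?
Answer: Rational(94910649, 412655) ≈ 230.00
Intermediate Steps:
T = -3 (T = Add(-3, Mul(1, Add(-4, 4))) = Add(-3, Mul(1, 0)) = Add(-3, 0) = -3)
Function('N')(S, r) = Add(-4, Mul(2, Pow(Add(846, r, Mul(-947, S)), -1))) (Function('N')(S, r) = Add(-4, Mul(2, Pow(Add(Add(Mul(-947, S), r), 846), -1))) = Add(-4, Mul(2, Pow(Add(Add(r, Mul(-947, S)), 846), -1))) = Add(-4, Mul(2, Pow(Add(846, r, Mul(-947, S)), -1))))
B = 234 (B = Add(253, -19) = 234)
Function('b')(x) = 234
Add(Function('N')(872, -372), Function('b')(284)) = Add(Mul(2, Pow(Add(846, -372, Mul(-947, 872)), -1), Add(-1691, Mul(-2, -372), Mul(1894, 872))), 234) = Add(Mul(2, Pow(Add(846, -372, -825784), -1), Add(-1691, 744, 1651568)), 234) = Add(Mul(2, Pow(-825310, -1), 1650621), 234) = Add(Mul(2, Rational(-1, 825310), 1650621), 234) = Add(Rational(-1650621, 412655), 234) = Rational(94910649, 412655)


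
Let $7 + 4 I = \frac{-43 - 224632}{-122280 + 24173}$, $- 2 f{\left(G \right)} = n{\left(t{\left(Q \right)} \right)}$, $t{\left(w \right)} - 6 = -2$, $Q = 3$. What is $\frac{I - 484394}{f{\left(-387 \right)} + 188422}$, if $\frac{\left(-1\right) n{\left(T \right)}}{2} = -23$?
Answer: $- \frac{95045115353}{36966521386} \approx -2.5711$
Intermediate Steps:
$t{\left(w \right)} = 4$ ($t{\left(w \right)} = 6 - 2 = 4$)
$n{\left(T \right)} = 46$ ($n{\left(T \right)} = \left(-2\right) \left(-23\right) = 46$)
$f{\left(G \right)} = -23$ ($f{\left(G \right)} = \left(- \frac{1}{2}\right) 46 = -23$)
$I = - \frac{231037}{196214}$ ($I = - \frac{7}{4} + \frac{\left(-43 - 224632\right) \frac{1}{-122280 + 24173}}{4} = - \frac{7}{4} + \frac{\left(-224675\right) \frac{1}{-98107}}{4} = - \frac{7}{4} + \frac{\left(-224675\right) \left(- \frac{1}{98107}\right)}{4} = - \frac{7}{4} + \frac{1}{4} \cdot \frac{224675}{98107} = - \frac{7}{4} + \frac{224675}{392428} = - \frac{231037}{196214} \approx -1.1775$)
$\frac{I - 484394}{f{\left(-387 \right)} + 188422} = \frac{- \frac{231037}{196214} - 484394}{-23 + 188422} = - \frac{95045115353}{196214 \cdot 188399} = \left(- \frac{95045115353}{196214}\right) \frac{1}{188399} = - \frac{95045115353}{36966521386}$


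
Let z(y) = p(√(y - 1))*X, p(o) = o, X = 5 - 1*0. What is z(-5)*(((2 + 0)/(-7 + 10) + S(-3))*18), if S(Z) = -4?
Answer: -300*I*√6 ≈ -734.85*I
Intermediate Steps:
X = 5 (X = 5 + 0 = 5)
z(y) = 5*√(-1 + y) (z(y) = √(y - 1)*5 = √(-1 + y)*5 = 5*√(-1 + y))
z(-5)*(((2 + 0)/(-7 + 10) + S(-3))*18) = (5*√(-1 - 5))*(((2 + 0)/(-7 + 10) - 4)*18) = (5*√(-6))*((2/3 - 4)*18) = (5*(I*√6))*((2*(⅓) - 4)*18) = (5*I*√6)*((⅔ - 4)*18) = (5*I*√6)*(-10/3*18) = (5*I*√6)*(-60) = -300*I*√6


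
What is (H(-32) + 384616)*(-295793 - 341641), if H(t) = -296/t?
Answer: -490346423217/2 ≈ -2.4517e+11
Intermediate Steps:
(H(-32) + 384616)*(-295793 - 341641) = (-296/(-32) + 384616)*(-295793 - 341641) = (-296*(-1/32) + 384616)*(-637434) = (37/4 + 384616)*(-637434) = (1538501/4)*(-637434) = -490346423217/2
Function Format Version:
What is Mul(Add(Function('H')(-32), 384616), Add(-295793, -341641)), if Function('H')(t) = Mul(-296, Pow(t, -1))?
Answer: Rational(-490346423217, 2) ≈ -2.4517e+11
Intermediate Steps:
Mul(Add(Function('H')(-32), 384616), Add(-295793, -341641)) = Mul(Add(Mul(-296, Pow(-32, -1)), 384616), Add(-295793, -341641)) = Mul(Add(Mul(-296, Rational(-1, 32)), 384616), -637434) = Mul(Add(Rational(37, 4), 384616), -637434) = Mul(Rational(1538501, 4), -637434) = Rational(-490346423217, 2)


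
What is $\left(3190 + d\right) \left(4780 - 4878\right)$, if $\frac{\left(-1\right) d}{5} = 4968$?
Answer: $2121700$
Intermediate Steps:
$d = -24840$ ($d = \left(-5\right) 4968 = -24840$)
$\left(3190 + d\right) \left(4780 - 4878\right) = \left(3190 - 24840\right) \left(4780 - 4878\right) = \left(-21650\right) \left(-98\right) = 2121700$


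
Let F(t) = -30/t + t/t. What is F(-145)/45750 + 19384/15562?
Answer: 2571826667/2064688350 ≈ 1.2456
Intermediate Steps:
F(t) = 1 - 30/t (F(t) = -30/t + 1 = 1 - 30/t)
F(-145)/45750 + 19384/15562 = ((-30 - 145)/(-145))/45750 + 19384/15562 = -1/145*(-175)*(1/45750) + 19384*(1/15562) = (35/29)*(1/45750) + 9692/7781 = 7/265350 + 9692/7781 = 2571826667/2064688350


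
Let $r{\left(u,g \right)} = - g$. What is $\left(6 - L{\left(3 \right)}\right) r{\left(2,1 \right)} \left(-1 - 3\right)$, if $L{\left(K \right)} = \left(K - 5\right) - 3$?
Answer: $44$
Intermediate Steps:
$L{\left(K \right)} = -8 + K$ ($L{\left(K \right)} = \left(-5 + K\right) - 3 = -8 + K$)
$\left(6 - L{\left(3 \right)}\right) r{\left(2,1 \right)} \left(-1 - 3\right) = \left(6 - \left(-8 + 3\right)\right) \left(\left(-1\right) 1\right) \left(-1 - 3\right) = \left(6 - -5\right) \left(-1\right) \left(-1 - 3\right) = \left(6 + 5\right) \left(-1\right) \left(-4\right) = 11 \left(-1\right) \left(-4\right) = \left(-11\right) \left(-4\right) = 44$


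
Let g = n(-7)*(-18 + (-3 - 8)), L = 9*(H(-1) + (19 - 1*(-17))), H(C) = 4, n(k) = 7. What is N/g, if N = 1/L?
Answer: -1/73080 ≈ -1.3684e-5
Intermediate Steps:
L = 360 (L = 9*(4 + (19 - 1*(-17))) = 9*(4 + (19 + 17)) = 9*(4 + 36) = 9*40 = 360)
N = 1/360 ≈ 0.0027778
g = -203 (g = 7*(-18 + (-3 - 8)) = 7*(-18 - 11) = 7*(-29) = -203)
N/g = (1/360)/(-203) = (1/360)*(-1/203) = -1/73080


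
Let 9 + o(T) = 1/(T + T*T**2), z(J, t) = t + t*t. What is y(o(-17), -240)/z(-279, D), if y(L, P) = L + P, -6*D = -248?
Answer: -11048139/77637640 ≈ -0.14230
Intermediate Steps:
D = 124/3 (D = -1/6*(-248) = 124/3 ≈ 41.333)
z(J, t) = t + t**2
o(T) = -9 + 1/(T + T**3) (o(T) = -9 + 1/(T + T*T**2) = -9 + 1/(T + T**3))
y(o(-17), -240)/z(-279, D) = ((1 - 9*(-17) - 9*(-17)**3)/(-17 + (-17)**3) - 240)/((124*(1 + 124/3)/3)) = ((1 + 153 - 9*(-4913))/(-17 - 4913) - 240)/(((124/3)*(127/3))) = ((1 + 153 + 44217)/(-4930) - 240)/(15748/9) = (-1/4930*44371 - 240)*(9/15748) = (-44371/4930 - 240)*(9/15748) = -1227571/4930*9/15748 = -11048139/77637640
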